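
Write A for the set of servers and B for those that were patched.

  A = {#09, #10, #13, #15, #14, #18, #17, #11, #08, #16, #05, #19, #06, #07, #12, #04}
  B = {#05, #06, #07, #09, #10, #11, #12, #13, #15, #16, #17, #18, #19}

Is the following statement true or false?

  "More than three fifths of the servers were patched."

True

The determiner here denotes the relation: |A ∩ B| / |A| > 3/5.
|A| = 16, |A ∩ B| = 13, |A ∖ B| = 3.
|A ∩ B|/|A| = 13/16, so the statement is true.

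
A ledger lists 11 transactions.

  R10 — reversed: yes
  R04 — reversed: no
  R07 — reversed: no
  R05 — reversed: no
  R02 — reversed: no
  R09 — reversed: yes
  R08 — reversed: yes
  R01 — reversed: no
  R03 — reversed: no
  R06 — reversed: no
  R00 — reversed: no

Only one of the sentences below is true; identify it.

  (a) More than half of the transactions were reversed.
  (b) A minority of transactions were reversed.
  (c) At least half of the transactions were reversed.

|A| = 11, |A ∩ B| = 3, |A ∖ B| = 8.
(a) requires |A ∩ B| > |A ∖ B|: false.
(b) requires |A ∩ B| < |A ∖ B|: true.
(c) requires |A ∩ B| ≥ |A ∖ B|: false.

(b)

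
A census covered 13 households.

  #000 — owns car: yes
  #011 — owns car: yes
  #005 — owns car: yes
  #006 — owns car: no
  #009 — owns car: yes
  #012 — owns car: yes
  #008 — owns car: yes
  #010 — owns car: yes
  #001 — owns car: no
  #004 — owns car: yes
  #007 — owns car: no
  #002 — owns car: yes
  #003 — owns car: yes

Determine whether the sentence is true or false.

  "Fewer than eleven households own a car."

The determiner here denotes the relation: |A ∩ B| < 11.
A (the restrictor) = {#000, #011, #005, #006, #009, #012, #008, #010, #001, #004, #007, #002, #003}, |A| = 13.
A ∩ B = {#000, #011, #005, #009, #012, #008, #010, #004, #002, #003}, so |A ∩ B| = 10.
|A ∩ B| = 10, so the statement is true.

True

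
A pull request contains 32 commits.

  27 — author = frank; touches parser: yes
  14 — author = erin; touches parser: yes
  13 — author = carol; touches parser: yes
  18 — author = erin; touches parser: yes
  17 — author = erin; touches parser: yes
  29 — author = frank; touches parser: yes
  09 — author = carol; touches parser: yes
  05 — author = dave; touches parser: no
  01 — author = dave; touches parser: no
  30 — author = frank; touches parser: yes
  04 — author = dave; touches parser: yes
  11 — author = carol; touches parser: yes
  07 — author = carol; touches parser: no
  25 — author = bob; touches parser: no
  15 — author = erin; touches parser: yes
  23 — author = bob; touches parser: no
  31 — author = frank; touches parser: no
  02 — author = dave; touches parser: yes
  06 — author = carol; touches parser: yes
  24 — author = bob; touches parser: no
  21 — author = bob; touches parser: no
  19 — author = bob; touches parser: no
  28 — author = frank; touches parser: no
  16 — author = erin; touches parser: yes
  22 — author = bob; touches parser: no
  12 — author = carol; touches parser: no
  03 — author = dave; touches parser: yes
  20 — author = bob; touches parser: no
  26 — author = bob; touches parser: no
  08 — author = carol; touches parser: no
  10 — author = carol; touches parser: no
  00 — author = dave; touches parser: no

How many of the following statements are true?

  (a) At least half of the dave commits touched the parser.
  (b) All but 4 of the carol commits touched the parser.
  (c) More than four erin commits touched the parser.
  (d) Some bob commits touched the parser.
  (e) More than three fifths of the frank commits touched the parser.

(a) dave: |A| = 6, |A ∩ B| = 3; needs |A ∩ B| ≥ |A ∖ B| — true.
(b) carol: |A| = 8, |A ∩ B| = 4; needs |A ∖ B| = 4 — true.
(c) erin: |A| = 5, |A ∩ B| = 5; needs |A ∩ B| > 4 — true.
(d) bob: |A| = 8, |A ∩ B| = 0; needs A ∩ B ≠ ∅ (|A ∩ B| ≥ 1) — false.
(e) frank: |A| = 5, |A ∩ B| = 3; needs |A ∩ B| / |A| > 3/5 — false.

3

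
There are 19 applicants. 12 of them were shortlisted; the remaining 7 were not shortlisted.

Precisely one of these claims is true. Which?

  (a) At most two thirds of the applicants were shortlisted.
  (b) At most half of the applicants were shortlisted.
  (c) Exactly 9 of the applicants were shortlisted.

(a)

|A| = 19, |A ∩ B| = 12, |A ∖ B| = 7.
(a) requires |A ∩ B| / |A| ≤ 2/3: true.
(b) requires |A ∩ B| ≤ |A ∖ B|: false.
(c) requires |A ∩ B| = 9: false.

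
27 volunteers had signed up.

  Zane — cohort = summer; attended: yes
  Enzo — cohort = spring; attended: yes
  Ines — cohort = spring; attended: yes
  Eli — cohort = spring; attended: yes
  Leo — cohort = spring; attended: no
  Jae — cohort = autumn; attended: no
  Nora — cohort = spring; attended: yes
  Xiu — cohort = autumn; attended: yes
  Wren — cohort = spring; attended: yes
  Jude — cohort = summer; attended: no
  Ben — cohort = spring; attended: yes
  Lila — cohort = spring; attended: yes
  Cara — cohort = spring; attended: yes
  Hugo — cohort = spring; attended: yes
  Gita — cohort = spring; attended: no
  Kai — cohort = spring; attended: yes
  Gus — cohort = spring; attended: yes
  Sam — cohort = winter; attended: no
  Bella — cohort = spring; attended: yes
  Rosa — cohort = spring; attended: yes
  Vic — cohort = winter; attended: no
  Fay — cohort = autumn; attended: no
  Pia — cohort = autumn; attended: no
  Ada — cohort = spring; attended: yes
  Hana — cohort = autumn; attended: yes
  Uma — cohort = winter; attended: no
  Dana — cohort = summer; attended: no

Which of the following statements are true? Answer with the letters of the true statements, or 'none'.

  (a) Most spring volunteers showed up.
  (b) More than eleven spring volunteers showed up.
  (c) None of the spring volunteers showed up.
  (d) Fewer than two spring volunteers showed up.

|A| = 16, |A ∩ B| = 14, |A ∖ B| = 2.
(a) |A ∩ B| > |A ∖ B|: holds.
(b) |A ∩ B| > 11: holds.
(c) A ∩ B = ∅ (|A ∩ B| = 0): fails.
(d) |A ∩ B| < 2: fails.

(a), (b)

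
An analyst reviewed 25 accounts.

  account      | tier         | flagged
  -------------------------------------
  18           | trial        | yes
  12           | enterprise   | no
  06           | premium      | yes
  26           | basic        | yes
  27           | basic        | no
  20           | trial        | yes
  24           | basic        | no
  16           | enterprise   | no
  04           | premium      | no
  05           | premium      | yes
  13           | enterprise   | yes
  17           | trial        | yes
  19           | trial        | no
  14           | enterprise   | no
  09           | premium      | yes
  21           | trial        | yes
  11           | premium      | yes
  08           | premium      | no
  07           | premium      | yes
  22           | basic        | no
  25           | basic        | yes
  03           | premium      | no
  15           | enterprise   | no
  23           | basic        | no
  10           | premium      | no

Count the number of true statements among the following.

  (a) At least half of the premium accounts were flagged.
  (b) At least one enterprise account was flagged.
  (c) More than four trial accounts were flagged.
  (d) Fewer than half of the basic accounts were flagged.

3

(a) premium: |A| = 9, |A ∩ B| = 5; needs |A ∩ B| ≥ |A ∖ B| — true.
(b) enterprise: |A| = 5, |A ∩ B| = 1; needs A ∩ B ≠ ∅ (|A ∩ B| ≥ 1) — true.
(c) trial: |A| = 5, |A ∩ B| = 4; needs |A ∩ B| > 4 — false.
(d) basic: |A| = 6, |A ∩ B| = 2; needs |A ∩ B| < |A ∖ B| — true.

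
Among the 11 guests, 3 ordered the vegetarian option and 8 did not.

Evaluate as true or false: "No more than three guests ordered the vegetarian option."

The determiner here denotes the relation: |A ∩ B| ≤ 3.
|A| = 11, |A ∩ B| = 3, |A ∖ B| = 8.
|A ∩ B| = 3, so the statement is true.

True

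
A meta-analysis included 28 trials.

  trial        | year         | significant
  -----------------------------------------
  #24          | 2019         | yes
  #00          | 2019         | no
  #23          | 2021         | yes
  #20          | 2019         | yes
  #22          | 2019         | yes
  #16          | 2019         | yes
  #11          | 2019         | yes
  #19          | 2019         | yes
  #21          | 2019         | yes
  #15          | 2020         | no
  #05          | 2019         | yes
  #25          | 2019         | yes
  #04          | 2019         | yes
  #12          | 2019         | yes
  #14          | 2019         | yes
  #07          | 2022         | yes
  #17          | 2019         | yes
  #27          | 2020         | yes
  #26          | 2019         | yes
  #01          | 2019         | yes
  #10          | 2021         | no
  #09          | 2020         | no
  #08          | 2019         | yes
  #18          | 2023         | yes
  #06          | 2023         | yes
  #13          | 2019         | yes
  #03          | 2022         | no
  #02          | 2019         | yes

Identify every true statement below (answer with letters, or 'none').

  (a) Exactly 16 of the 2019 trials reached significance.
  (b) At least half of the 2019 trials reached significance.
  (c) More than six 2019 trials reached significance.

(b), (c)

|A| = 19, |A ∩ B| = 18, |A ∖ B| = 1.
(a) |A ∩ B| = 16: fails.
(b) |A ∩ B| ≥ |A ∖ B|: holds.
(c) |A ∩ B| > 6: holds.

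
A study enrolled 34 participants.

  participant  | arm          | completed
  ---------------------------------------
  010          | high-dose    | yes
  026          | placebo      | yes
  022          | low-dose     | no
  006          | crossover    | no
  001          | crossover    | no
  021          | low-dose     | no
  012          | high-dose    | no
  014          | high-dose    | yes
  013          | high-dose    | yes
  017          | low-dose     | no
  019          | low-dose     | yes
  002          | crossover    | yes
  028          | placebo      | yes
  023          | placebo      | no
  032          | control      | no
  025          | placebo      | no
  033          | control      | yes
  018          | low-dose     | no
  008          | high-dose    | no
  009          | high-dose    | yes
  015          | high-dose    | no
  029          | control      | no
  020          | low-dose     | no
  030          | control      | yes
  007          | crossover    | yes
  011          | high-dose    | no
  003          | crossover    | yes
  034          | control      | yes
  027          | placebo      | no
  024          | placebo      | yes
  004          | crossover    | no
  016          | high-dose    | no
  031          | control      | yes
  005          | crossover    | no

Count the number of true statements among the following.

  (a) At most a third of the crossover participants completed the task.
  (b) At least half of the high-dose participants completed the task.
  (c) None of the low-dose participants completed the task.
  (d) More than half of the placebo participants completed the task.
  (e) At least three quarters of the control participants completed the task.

(a) crossover: |A| = 7, |A ∩ B| = 3; needs |A ∩ B| / |A| ≤ 1/3 — false.
(b) high-dose: |A| = 9, |A ∩ B| = 4; needs |A ∩ B| ≥ |A ∖ B| — false.
(c) low-dose: |A| = 6, |A ∩ B| = 1; needs A ∩ B = ∅ (|A ∩ B| = 0) — false.
(d) placebo: |A| = 6, |A ∩ B| = 3; needs |A ∩ B| > |A ∖ B| — false.
(e) control: |A| = 6, |A ∩ B| = 4; needs |A ∩ B| / |A| ≥ 3/4 — false.

0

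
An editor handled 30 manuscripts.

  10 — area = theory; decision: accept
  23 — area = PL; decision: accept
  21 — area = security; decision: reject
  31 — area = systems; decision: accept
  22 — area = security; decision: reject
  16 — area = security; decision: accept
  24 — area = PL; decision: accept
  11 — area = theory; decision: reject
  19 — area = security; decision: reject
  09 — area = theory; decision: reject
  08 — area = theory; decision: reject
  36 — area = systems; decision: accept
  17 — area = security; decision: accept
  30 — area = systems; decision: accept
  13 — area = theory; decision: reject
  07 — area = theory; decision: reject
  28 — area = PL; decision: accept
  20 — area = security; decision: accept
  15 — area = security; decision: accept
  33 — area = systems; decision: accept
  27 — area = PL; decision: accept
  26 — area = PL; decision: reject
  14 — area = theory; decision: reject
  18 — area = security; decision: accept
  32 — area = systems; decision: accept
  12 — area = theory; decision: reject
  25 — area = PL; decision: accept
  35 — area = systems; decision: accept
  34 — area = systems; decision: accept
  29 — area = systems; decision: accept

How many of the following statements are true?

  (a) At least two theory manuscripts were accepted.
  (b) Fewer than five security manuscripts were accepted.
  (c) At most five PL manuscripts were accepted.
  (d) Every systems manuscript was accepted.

2

(a) theory: |A| = 8, |A ∩ B| = 1; needs |A ∩ B| ≥ 2 — false.
(b) security: |A| = 8, |A ∩ B| = 5; needs |A ∩ B| < 5 — false.
(c) PL: |A| = 6, |A ∩ B| = 5; needs |A ∩ B| ≤ 5 — true.
(d) systems: |A| = 8, |A ∩ B| = 8; needs A ⊆ B, i.e. every element of A is in B (|A ∖ B| = 0) — true.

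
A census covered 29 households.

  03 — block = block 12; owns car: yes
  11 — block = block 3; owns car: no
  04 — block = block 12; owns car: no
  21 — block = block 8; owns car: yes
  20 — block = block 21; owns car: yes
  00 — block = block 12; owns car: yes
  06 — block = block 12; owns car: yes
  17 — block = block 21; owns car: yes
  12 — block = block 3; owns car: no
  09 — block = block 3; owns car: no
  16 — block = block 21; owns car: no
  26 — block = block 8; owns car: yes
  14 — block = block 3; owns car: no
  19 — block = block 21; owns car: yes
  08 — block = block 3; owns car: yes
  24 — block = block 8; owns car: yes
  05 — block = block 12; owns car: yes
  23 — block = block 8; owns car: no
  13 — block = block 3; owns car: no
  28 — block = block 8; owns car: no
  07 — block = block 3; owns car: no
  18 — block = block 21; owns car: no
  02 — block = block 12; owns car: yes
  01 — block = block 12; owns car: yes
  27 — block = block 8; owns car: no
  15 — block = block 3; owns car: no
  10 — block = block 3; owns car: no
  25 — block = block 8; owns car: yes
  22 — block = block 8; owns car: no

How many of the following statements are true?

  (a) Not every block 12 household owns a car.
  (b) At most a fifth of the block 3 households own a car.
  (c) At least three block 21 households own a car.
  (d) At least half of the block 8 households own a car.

4

(a) block 12: |A| = 7, |A ∩ B| = 6; needs A ⊄ B (|A ∖ B| ≥ 1) — true.
(b) block 3: |A| = 9, |A ∩ B| = 1; needs |A ∩ B| / |A| ≤ 1/5 — true.
(c) block 21: |A| = 5, |A ∩ B| = 3; needs |A ∩ B| ≥ 3 — true.
(d) block 8: |A| = 8, |A ∩ B| = 4; needs |A ∩ B| ≥ |A ∖ B| — true.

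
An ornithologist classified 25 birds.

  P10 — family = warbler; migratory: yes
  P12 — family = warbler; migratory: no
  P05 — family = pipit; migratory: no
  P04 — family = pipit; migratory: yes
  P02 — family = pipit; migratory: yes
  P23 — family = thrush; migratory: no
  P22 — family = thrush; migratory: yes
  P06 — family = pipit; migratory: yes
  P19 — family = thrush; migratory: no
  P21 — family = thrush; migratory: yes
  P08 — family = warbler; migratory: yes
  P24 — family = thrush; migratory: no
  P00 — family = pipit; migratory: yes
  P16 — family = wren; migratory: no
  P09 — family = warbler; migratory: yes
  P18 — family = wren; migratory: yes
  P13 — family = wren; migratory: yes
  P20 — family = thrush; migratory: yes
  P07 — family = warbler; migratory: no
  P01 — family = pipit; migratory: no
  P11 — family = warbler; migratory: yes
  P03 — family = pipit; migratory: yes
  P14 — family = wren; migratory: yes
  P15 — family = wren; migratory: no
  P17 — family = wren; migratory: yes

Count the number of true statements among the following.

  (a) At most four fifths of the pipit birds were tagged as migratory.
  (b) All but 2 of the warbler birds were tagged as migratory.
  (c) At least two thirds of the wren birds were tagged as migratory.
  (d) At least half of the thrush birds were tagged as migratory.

4

(a) pipit: |A| = 7, |A ∩ B| = 5; needs |A ∩ B| / |A| ≤ 4/5 — true.
(b) warbler: |A| = 6, |A ∩ B| = 4; needs |A ∖ B| = 2 — true.
(c) wren: |A| = 6, |A ∩ B| = 4; needs |A ∩ B| / |A| ≥ 2/3 — true.
(d) thrush: |A| = 6, |A ∩ B| = 3; needs |A ∩ B| ≥ |A ∖ B| — true.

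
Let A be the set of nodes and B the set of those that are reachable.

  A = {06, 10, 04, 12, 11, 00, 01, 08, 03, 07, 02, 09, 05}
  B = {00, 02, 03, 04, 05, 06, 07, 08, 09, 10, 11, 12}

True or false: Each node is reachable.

'Each node is reachable' holds iff A ⊆ B, i.e. every element of A is in B (|A ∖ B| = 0).
A (the restrictor) = {06, 10, 04, 12, 11, 00, 01, 08, 03, 07, 02, 09, 05}, |A| = 13.
A ∖ B = {01}, so |A ∖ B| = 1.
So the statement is false.

False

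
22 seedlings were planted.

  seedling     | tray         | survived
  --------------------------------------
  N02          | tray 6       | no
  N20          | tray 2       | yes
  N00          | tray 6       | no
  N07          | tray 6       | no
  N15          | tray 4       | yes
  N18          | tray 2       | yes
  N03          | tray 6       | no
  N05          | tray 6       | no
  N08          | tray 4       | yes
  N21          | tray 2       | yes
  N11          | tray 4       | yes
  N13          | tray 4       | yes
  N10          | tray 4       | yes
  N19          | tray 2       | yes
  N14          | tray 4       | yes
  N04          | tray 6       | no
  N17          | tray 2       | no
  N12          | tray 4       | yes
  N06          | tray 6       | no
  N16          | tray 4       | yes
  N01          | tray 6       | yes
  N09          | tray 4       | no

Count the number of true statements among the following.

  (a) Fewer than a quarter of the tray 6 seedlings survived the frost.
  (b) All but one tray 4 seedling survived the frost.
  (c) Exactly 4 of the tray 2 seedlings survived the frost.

3

(a) tray 6: |A| = 8, |A ∩ B| = 1; needs |A ∩ B| / |A| < 1/4 — true.
(b) tray 4: |A| = 9, |A ∩ B| = 8; needs |A ∖ B| = 1 — true.
(c) tray 2: |A| = 5, |A ∩ B| = 4; needs |A ∩ B| = 4 — true.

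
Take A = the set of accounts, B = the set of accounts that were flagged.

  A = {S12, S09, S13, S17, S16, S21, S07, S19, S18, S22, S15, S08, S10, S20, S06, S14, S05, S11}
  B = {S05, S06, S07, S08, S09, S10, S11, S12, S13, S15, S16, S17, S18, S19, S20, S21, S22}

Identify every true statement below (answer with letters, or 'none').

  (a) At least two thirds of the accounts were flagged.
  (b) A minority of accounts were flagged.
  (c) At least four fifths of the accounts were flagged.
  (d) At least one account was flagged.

(a), (c), (d)

|A| = 18, |A ∩ B| = 17, |A ∖ B| = 1.
(a) |A ∩ B| / |A| ≥ 2/3: holds.
(b) |A ∩ B| < |A ∖ B|: fails.
(c) |A ∩ B| / |A| ≥ 4/5: holds.
(d) A ∩ B ≠ ∅ (|A ∩ B| ≥ 1): holds.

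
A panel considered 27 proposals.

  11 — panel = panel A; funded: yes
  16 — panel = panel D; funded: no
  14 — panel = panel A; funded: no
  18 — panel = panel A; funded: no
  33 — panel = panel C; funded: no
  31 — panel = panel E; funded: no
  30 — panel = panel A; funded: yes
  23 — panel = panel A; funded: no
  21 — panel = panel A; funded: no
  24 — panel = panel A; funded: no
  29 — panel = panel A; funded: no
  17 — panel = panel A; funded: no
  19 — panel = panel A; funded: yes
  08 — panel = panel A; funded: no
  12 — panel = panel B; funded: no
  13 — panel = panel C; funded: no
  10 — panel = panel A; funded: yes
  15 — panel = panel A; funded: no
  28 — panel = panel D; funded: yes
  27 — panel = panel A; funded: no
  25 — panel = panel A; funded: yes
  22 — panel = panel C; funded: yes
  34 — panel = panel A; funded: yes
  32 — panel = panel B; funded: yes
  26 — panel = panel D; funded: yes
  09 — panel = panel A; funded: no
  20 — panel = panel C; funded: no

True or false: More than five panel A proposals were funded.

True

'More than five panel A proposals were funded' holds iff |A ∩ B| > 5.
|A| = 17, |A ∩ B| = 6, |A ∖ B| = 11.
|A ∩ B| = 6, so the statement is true.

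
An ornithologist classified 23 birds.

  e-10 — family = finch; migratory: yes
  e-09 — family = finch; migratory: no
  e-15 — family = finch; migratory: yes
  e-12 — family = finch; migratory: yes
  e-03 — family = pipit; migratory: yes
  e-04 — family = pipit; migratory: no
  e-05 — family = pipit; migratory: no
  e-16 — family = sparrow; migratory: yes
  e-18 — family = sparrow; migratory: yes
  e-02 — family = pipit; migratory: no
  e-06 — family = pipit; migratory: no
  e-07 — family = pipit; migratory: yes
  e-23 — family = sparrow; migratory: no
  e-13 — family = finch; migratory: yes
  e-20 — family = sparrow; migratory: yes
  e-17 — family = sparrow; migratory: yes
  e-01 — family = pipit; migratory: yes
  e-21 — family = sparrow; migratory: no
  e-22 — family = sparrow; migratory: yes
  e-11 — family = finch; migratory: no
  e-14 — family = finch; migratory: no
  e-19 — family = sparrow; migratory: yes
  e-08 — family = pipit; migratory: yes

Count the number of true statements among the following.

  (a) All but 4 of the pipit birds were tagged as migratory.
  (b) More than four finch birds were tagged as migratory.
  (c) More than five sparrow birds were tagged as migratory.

(a) pipit: |A| = 8, |A ∩ B| = 4; needs |A ∖ B| = 4 — true.
(b) finch: |A| = 7, |A ∩ B| = 4; needs |A ∩ B| > 4 — false.
(c) sparrow: |A| = 8, |A ∩ B| = 6; needs |A ∩ B| > 5 — true.

2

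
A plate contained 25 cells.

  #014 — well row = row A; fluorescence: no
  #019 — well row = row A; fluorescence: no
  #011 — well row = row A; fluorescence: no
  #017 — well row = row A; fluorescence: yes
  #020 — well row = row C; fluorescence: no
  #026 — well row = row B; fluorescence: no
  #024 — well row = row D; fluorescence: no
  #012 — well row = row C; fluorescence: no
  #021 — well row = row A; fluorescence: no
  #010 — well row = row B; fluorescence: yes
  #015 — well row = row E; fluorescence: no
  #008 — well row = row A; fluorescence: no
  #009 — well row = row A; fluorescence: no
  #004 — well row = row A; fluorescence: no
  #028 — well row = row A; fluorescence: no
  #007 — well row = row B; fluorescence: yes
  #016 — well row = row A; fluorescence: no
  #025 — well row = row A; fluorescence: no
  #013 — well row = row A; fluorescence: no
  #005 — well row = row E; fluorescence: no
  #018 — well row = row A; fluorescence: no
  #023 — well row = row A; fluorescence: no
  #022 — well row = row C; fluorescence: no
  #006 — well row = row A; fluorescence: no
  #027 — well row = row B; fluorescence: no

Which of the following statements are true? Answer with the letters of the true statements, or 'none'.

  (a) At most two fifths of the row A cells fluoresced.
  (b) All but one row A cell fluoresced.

|A| = 15, |A ∩ B| = 1, |A ∖ B| = 14.
(a) |A ∩ B| / |A| ≤ 2/5: holds.
(b) |A ∖ B| = 1: fails.

(a)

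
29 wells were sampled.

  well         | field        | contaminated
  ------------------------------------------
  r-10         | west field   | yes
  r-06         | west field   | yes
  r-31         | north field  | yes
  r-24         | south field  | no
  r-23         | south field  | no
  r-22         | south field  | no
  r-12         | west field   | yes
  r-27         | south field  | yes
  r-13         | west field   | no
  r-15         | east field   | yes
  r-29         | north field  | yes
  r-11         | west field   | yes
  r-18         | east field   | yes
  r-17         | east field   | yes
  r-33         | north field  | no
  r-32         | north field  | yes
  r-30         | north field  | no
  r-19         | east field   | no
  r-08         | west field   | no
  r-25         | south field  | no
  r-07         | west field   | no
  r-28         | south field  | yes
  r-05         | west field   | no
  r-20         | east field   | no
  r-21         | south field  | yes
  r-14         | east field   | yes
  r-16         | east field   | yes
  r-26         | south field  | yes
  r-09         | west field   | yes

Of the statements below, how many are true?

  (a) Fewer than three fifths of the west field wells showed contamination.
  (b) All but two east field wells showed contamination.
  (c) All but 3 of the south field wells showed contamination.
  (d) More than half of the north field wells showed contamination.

3

(a) west field: |A| = 9, |A ∩ B| = 5; needs |A ∩ B| / |A| < 3/5 — true.
(b) east field: |A| = 7, |A ∩ B| = 5; needs |A ∖ B| = 2 — true.
(c) south field: |A| = 8, |A ∩ B| = 4; needs |A ∖ B| = 3 — false.
(d) north field: |A| = 5, |A ∩ B| = 3; needs |A ∩ B| > |A ∖ B| — true.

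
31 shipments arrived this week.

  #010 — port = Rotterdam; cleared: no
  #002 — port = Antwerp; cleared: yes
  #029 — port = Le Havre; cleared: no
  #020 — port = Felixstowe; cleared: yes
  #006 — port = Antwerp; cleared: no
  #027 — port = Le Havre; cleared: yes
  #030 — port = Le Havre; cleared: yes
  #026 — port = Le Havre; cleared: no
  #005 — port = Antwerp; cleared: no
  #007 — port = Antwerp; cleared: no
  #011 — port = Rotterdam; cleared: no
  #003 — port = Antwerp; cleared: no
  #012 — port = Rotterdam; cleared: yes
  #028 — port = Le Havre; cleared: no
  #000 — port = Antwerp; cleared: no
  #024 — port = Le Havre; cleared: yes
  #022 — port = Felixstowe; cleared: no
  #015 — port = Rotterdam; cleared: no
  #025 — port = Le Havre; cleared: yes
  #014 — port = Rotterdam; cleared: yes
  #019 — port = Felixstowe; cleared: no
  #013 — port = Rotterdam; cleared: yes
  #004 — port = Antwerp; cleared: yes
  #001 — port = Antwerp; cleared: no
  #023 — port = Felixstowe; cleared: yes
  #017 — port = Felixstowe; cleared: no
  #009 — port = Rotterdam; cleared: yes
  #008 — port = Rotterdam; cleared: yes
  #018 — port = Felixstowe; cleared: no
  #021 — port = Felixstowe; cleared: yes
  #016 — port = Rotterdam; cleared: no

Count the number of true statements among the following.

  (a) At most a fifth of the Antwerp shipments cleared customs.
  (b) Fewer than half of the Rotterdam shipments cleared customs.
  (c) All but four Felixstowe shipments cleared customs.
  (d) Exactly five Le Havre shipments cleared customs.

1

(a) Antwerp: |A| = 8, |A ∩ B| = 2; needs |A ∩ B| / |A| ≤ 1/5 — false.
(b) Rotterdam: |A| = 9, |A ∩ B| = 5; needs |A ∩ B| < |A ∖ B| — false.
(c) Felixstowe: |A| = 7, |A ∩ B| = 3; needs |A ∖ B| = 4 — true.
(d) Le Havre: |A| = 7, |A ∩ B| = 4; needs |A ∩ B| = 5 — false.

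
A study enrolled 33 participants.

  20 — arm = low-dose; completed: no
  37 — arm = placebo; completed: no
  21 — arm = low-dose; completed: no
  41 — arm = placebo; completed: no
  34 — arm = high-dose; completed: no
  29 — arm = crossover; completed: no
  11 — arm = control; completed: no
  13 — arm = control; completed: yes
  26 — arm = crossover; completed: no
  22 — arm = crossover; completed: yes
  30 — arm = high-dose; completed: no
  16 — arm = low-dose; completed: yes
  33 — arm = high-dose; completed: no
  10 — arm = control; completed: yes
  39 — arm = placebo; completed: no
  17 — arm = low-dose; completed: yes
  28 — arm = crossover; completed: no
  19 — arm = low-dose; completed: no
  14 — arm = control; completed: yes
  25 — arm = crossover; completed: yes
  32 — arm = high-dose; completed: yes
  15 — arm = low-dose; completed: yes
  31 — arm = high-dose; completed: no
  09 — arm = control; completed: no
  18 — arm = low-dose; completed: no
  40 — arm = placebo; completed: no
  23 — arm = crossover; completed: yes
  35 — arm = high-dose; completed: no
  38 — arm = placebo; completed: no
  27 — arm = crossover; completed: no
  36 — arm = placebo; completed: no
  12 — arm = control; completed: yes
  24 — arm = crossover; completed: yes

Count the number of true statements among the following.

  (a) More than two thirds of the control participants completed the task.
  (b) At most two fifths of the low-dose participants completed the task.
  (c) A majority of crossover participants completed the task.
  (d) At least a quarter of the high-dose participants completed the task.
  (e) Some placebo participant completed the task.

0

(a) control: |A| = 6, |A ∩ B| = 4; needs |A ∩ B| / |A| > 2/3 — false.
(b) low-dose: |A| = 7, |A ∩ B| = 3; needs |A ∩ B| / |A| ≤ 2/5 — false.
(c) crossover: |A| = 8, |A ∩ B| = 4; needs |A ∩ B| > |A ∖ B| — false.
(d) high-dose: |A| = 6, |A ∩ B| = 1; needs |A ∩ B| / |A| ≥ 1/4 — false.
(e) placebo: |A| = 6, |A ∩ B| = 0; needs A ∩ B ≠ ∅ (|A ∩ B| ≥ 1) — false.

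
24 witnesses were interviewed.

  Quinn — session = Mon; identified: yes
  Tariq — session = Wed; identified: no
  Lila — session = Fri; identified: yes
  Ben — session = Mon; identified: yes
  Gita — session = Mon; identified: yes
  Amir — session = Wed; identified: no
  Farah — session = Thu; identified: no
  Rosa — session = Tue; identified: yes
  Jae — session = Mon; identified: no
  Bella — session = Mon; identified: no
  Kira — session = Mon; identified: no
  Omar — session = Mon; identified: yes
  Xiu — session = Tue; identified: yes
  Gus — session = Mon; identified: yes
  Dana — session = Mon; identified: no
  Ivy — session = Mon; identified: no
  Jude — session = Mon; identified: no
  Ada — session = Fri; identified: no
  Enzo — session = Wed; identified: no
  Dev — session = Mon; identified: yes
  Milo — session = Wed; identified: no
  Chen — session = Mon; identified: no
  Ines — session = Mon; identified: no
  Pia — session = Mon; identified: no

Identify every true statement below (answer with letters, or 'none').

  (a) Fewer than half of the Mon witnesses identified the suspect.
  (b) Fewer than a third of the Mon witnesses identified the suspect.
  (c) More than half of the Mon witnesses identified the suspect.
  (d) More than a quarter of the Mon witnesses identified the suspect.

|A| = 15, |A ∩ B| = 6, |A ∖ B| = 9.
(a) |A ∩ B| < |A ∖ B|: holds.
(b) |A ∩ B| / |A| < 1/3: fails.
(c) |A ∩ B| > |A ∖ B|: fails.
(d) |A ∩ B| / |A| > 1/4: holds.

(a), (d)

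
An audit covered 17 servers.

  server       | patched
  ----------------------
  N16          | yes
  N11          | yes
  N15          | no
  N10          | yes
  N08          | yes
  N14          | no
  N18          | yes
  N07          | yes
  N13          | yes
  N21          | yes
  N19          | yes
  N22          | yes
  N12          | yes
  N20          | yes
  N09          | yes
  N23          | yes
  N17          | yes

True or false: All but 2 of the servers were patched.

'All but 2 of the servers were patched' holds iff |A ∖ B| = 2.
|A| = 17, |A ∩ B| = 15, |A ∖ B| = 2.
|A ∖ B| = 2, so the statement is true.

True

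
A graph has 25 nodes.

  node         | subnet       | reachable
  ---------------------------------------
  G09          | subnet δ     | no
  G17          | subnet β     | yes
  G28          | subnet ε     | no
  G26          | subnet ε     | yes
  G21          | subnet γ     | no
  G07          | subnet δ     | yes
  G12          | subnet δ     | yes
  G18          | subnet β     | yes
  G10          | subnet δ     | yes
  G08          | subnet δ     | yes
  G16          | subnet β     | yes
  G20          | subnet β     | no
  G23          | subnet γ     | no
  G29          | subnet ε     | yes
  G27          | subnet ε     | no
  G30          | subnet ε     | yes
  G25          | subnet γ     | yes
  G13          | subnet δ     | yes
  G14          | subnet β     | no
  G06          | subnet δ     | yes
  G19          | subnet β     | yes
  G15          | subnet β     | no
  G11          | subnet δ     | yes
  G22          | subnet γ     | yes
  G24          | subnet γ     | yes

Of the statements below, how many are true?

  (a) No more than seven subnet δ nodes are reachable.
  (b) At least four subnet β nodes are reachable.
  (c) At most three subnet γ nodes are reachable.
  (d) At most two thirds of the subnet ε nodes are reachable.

4

(a) subnet δ: |A| = 8, |A ∩ B| = 7; needs |A ∩ B| ≤ 7 — true.
(b) subnet β: |A| = 7, |A ∩ B| = 4; needs |A ∩ B| ≥ 4 — true.
(c) subnet γ: |A| = 5, |A ∩ B| = 3; needs |A ∩ B| ≤ 3 — true.
(d) subnet ε: |A| = 5, |A ∩ B| = 3; needs |A ∩ B| / |A| ≤ 2/3 — true.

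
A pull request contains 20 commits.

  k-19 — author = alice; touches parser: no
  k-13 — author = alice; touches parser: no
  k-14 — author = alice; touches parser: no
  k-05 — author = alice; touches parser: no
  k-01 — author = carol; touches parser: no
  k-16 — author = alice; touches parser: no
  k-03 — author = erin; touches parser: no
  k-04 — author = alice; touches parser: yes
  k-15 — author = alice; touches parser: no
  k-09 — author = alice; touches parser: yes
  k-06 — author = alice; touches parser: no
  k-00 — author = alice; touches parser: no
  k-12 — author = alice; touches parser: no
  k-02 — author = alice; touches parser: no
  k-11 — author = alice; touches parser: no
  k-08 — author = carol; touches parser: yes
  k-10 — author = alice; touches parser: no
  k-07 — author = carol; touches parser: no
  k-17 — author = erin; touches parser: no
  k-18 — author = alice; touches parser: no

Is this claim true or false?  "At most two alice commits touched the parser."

True

Truth condition: |A ∩ B| ≤ 2.
|A| = 15, |A ∩ B| = 2, |A ∖ B| = 13.
|A ∩ B| = 2, so the statement is true.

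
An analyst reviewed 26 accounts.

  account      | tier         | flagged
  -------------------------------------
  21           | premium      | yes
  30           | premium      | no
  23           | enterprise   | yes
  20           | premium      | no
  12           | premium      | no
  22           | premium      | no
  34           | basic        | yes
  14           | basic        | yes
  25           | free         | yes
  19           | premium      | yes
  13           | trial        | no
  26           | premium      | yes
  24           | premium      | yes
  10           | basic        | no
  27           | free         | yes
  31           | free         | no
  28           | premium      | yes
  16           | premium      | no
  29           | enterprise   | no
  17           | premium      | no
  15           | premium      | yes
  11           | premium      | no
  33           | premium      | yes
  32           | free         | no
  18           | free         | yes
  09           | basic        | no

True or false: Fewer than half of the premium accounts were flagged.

False

Truth condition: |A ∩ B| < |A ∖ B|.
A (the restrictor) = {21, 30, 20, 12, 22, 19, 26, 24, 28, 16, 17, 15, 11, 33}, |A| = 14.
A ∩ B = {21, 19, 26, 24, 28, 15, 33}, so |A ∩ B| = 7.
A ∖ B = {30, 20, 12, 22, 16, 17, 11}, so |A ∖ B| = 7.
7 = 7, so the statement is false.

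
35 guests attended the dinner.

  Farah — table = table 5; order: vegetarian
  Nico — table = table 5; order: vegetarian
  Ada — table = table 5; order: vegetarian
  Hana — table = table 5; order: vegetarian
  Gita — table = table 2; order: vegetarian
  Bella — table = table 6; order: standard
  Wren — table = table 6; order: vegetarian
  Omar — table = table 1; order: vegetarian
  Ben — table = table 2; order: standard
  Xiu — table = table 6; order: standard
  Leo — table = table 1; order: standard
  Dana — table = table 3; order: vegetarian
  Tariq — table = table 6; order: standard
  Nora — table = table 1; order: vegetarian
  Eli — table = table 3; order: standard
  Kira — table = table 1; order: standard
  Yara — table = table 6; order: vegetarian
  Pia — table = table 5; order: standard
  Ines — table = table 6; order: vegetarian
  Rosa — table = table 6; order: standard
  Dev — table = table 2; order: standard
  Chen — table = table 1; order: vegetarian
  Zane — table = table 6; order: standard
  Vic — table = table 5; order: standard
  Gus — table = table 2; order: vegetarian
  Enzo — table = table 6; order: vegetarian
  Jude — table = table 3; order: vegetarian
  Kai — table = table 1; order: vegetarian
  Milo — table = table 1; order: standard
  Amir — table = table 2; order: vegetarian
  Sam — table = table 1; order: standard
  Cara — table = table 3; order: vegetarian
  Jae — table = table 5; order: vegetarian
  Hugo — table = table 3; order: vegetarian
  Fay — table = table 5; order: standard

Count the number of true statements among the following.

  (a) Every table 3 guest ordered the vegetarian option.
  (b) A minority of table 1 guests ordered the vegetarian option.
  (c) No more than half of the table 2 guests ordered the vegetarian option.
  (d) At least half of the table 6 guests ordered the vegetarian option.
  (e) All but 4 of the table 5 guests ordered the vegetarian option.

(a) table 3: |A| = 5, |A ∩ B| = 4; needs A ⊆ B, i.e. every element of A is in B (|A ∖ B| = 0) — false.
(b) table 1: |A| = 8, |A ∩ B| = 4; needs |A ∩ B| < |A ∖ B| — false.
(c) table 2: |A| = 5, |A ∩ B| = 3; needs |A ∩ B| ≤ |A ∖ B| — false.
(d) table 6: |A| = 9, |A ∩ B| = 4; needs |A ∩ B| ≥ |A ∖ B| — false.
(e) table 5: |A| = 8, |A ∩ B| = 5; needs |A ∖ B| = 4 — false.

0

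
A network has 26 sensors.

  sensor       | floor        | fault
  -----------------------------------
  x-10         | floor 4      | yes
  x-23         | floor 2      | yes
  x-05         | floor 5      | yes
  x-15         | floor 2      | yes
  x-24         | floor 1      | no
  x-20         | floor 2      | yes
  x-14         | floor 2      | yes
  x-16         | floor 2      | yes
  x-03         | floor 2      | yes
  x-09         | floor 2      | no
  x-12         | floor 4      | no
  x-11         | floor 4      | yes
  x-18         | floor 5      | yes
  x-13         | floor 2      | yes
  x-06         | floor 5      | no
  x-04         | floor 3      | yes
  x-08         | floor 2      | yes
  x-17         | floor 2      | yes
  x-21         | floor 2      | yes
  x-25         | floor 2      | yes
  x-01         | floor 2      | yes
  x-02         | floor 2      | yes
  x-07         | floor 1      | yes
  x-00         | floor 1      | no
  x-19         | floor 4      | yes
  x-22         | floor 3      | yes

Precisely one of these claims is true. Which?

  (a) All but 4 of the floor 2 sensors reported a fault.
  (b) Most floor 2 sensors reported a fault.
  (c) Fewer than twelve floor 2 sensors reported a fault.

(b)

|A| = 14, |A ∩ B| = 13, |A ∖ B| = 1.
(a) requires |A ∖ B| = 4: false.
(b) requires |A ∩ B| > |A ∖ B|: true.
(c) requires |A ∩ B| < 12: false.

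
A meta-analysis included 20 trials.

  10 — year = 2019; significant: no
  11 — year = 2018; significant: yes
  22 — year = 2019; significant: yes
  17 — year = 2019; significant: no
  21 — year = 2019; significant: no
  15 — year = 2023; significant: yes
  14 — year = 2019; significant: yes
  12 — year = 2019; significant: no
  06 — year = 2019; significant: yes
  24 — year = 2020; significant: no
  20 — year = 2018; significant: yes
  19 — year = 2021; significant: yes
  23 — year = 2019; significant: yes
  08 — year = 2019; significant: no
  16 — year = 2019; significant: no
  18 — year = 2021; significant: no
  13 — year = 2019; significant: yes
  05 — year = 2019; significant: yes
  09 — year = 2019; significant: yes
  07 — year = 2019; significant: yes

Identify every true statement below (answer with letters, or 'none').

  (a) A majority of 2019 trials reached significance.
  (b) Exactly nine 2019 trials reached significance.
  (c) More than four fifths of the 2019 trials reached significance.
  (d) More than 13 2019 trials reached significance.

|A| = 14, |A ∩ B| = 8, |A ∖ B| = 6.
(a) |A ∩ B| > |A ∖ B|: holds.
(b) |A ∩ B| = 9: fails.
(c) |A ∩ B| / |A| > 4/5: fails.
(d) |A ∩ B| > 13: fails.

(a)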